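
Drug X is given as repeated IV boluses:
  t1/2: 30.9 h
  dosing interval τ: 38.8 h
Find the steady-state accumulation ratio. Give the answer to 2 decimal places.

k = ln2 / t½ = 0.693147 / 30.9 = 0.02243 h⁻¹
e^(−kτ) = e^(−0.02243 × 38.8) = 0.4188
Accumulation ratio R = 1 / (1 − e^(−kτ)) = 1 / (1 − 0.4188) = 1.721

1.72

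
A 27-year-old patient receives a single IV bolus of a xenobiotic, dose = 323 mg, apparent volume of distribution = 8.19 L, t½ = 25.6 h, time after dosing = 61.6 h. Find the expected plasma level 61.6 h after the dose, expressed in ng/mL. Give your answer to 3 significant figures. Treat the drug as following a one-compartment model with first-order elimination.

7440 ng/mL

C₀ = Dose / Vd = 323.0 / 8.19 = 39.44 mg/L
k = ln2 / t½ = 0.693147 / 25.6 = 0.02708 h⁻¹
C = C₀ · e^(−k·t) = 39.44 × e^(−0.02708 × 61.6)
  = 39.44 × 0.1886 = 7.438 mg/L
Convert: 7.438 mg/L × 1000 = 7438 ng/mL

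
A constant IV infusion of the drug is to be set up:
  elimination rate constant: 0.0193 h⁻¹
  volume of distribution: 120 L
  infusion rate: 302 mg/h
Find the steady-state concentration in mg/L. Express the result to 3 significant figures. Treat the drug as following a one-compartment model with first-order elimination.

CL = k × Vd = 0.01930 × 120 = 2.316 L/h
At steady state Css = R₀ / CL = 302 / 2.316 = 130.4 mg/L

130 mg/L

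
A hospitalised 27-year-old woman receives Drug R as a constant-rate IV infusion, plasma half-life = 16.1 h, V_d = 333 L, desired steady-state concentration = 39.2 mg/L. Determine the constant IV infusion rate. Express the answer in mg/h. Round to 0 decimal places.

562 mg/h

k = ln2 / t½ = 0.693147 / 16.1 = 0.04305 h⁻¹
CL = k × Vd = 0.04305 × 333 = 14.34 L/h
At steady state, infusion rate R₀ = Css × CL = 39.2 × 14.34 = 562.1 mg/h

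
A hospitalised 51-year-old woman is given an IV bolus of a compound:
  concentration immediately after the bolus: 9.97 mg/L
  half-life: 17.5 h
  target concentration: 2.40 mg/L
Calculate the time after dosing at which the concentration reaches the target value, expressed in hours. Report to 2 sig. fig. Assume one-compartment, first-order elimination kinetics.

k = ln2 / t½ = 0.693147 / 17.5 = 0.03961 h⁻¹
t = ln(C₀ / C) / k = ln(9.970 / 2.40) / 0.03961
  = ln(4.154) / 0.03961 = 1.424 / 0.03961 = 35.95 h

36 h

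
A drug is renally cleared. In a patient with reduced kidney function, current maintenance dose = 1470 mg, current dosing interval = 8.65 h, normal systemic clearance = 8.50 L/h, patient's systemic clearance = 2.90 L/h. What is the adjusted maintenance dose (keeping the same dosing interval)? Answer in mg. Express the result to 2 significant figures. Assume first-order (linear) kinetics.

To keep the same average steady-state level, dosing rate must scale with clearance.
CL ratio = 2.90 / 8.50 = 0.3412
New dose (same interval) = 1470 × 0.3412 = 501.6 mg

500 mg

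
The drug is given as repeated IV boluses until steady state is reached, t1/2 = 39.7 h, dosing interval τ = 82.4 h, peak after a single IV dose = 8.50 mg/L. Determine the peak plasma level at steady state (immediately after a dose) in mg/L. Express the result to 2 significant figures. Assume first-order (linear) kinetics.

k = ln2 / t½ = 0.693147 / 39.7 = 0.01746 h⁻¹
e^(−kτ) = e^(−0.01746 × 82.4) = 0.2372
Accumulation ratio R = 1 / (1 − e^(−kτ)) = 1 / (1 − 0.2372) = 1.311
Steady-state peak = C₀ × R = 8.50 × 1.311 = 11.14 mg/L

11 mg/L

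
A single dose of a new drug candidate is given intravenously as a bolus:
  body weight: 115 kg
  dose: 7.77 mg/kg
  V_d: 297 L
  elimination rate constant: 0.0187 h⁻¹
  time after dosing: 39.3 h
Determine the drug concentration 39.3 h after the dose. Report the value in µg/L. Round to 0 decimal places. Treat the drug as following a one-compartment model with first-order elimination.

1443 µg/L

Total dose = 7.77 × 115 = 893.6 mg
C₀ = Dose / Vd = 893.6 / 297 = 3.009 mg/L
C = C₀ · e^(−k·t) = 3.009 × e^(−0.01870 × 39.3)
  = 3.009 × 0.4795 = 1.443 mg/L
Convert: 1.443 mg/L × 1000 = 1443 µg/L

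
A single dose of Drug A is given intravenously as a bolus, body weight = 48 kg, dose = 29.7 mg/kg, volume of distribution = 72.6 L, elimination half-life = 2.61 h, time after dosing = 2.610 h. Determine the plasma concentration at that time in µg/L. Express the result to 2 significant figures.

Total dose = 29.7 × 48 = 1426 mg
C₀ = Dose / Vd = 1426 / 72.6 = 19.64 mg/L
k = ln2 / t½ = 0.693147 / 2.61 = 0.2656 h⁻¹
t / t½ = 2.610 / 2.61 = 1 half-lives
C = C₀ × (1/2)^1 = 19.64 × 0.5000 = 9.820 mg/L
Convert: 9.820 mg/L × 1000 = 9820 µg/L

9800 µg/L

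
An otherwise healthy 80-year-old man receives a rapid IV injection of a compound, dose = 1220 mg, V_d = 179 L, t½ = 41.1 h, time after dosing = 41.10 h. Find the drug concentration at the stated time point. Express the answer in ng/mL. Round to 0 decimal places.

C₀ = Dose / Vd = 1220 / 179 = 6.816 mg/L
k = ln2 / t½ = 0.693147 / 41.1 = 0.01686 h⁻¹
t / t½ = 41.10 / 41.1 = 1 half-lives
C = C₀ × (1/2)^1 = 6.816 × 0.5000 = 3.408 mg/L
Convert: 3.408 mg/L × 1000 = 3408 ng/mL

3408 ng/mL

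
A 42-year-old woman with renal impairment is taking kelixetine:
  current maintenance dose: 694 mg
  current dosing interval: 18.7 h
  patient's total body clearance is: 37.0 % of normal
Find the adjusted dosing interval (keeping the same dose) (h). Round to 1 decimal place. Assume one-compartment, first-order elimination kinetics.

To keep the same average steady-state level, dosing rate must scale with clearance.
CL ratio = 37.0 / 100 = 0.3700
New interval (same dose) = 18.7 / 0.3700 = 50.54 h

50.5 h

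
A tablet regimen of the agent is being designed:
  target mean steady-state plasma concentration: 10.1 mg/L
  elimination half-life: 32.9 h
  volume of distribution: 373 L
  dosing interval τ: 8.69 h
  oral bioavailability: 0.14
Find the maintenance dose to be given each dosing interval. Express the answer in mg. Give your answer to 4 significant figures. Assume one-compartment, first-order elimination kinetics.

k = ln2 / t½ = 0.693147 / 32.9 = 0.02107 h⁻¹
CL = k × Vd = 0.02107 × 373 = 7.859 L/h
At steady state, F × (Dose/τ) = Css × CL.
Dose = Css × CL × τ / F = 10.1 × 7.859 × 8.69 / 0.14 = 4927 mg

4927 mg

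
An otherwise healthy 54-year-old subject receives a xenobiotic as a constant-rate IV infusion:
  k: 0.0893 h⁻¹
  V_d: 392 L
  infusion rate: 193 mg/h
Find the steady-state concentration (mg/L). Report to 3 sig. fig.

5.51 mg/L

CL = k × Vd = 0.08930 × 392 = 35.01 L/h
At steady state Css = R₀ / CL = 193 / 35.01 = 5.513 mg/L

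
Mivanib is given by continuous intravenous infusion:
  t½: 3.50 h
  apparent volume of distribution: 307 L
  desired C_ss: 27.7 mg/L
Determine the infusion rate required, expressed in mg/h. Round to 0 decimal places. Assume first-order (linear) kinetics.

1684 mg/h

k = ln2 / t½ = 0.693147 / 3.50 = 0.1980 h⁻¹
CL = k × Vd = 0.1980 × 307 = 60.79 L/h
At steady state, infusion rate R₀ = Css × CL = 27.7 × 60.79 = 1684 mg/h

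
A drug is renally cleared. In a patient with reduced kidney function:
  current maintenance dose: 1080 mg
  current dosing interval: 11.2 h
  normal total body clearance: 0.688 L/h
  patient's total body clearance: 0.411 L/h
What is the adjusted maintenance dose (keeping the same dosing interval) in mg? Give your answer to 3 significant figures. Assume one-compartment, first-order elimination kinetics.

645 mg

To keep the same average steady-state level, dosing rate must scale with clearance.
CL ratio = 0.411 / 0.688 = 0.5974
New dose (same interval) = 1080 × 0.5974 = 645.2 mg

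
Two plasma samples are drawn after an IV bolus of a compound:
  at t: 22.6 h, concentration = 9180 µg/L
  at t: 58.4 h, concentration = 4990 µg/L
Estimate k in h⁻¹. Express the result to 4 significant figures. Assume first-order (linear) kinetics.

0.01703 h⁻¹

k = ln(C₁/C₂) / (t₂ − t₁) = ln(9180/4990) / (58.4 − 22.6)
  = 0.6096 / 35.80 = 0.01703 h⁻¹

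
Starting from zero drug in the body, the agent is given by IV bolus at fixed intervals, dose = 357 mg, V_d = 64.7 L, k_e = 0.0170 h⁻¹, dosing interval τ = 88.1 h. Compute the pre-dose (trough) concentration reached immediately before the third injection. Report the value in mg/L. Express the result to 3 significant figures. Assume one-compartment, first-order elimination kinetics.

C₀ per dose = Dose / Vd = 357 / 64.7 = 5.518 mg/L
Fraction remaining after one interval: r = e^(−kτ) = e^(−0.01700 × 88.1) = 0.2236
Before dose 3, 2 doses have been given (aged 1τ, 2τ).
C_trough = C₀ × (r + r²) = 5.518 × (0.2236 + 0.05000) = 1.510 mg/L

1.51 mg/L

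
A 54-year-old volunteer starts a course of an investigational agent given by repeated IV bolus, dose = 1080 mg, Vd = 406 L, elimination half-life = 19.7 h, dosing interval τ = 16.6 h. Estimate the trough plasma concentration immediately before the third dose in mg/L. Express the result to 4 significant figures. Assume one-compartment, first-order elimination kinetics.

C₀ per dose = Dose / Vd = 1080 / 406 = 2.660 mg/L
k = ln2 / t½ = 0.693147 / 19.7 = 0.03519 h⁻¹
Fraction remaining after one interval: r = e^(−kτ) = e^(−0.03519 × 16.6) = 0.5576
Before dose 3, 2 doses have been given (aged 1τ, 2τ).
C_trough = C₀ × (r + r²) = 2.660 × (0.5576 + 0.3109) = 2.310 mg/L

2.310 mg/L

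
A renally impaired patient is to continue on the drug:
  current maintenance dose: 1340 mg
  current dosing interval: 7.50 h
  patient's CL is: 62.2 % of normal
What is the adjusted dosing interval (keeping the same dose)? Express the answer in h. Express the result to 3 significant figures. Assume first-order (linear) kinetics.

12.1 h

To keep the same average steady-state level, dosing rate must scale with clearance.
CL ratio = 62.2 / 100 = 0.6220
New interval (same dose) = 7.50 / 0.6220 = 12.06 h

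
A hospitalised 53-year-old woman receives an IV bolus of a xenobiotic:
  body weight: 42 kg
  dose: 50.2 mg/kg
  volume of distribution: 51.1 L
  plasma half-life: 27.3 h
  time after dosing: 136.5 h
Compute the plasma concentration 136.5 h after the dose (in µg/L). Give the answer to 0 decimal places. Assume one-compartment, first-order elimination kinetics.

Total dose = 50.2 × 42 = 2108 mg
C₀ = Dose / Vd = 2108 / 51.1 = 41.25 mg/L
k = ln2 / t½ = 0.693147 / 27.3 = 0.02539 h⁻¹
t / t½ = 136.5 / 27.3 = 5 half-lives
C = C₀ × (1/2)^5 = 41.25 × 0.03125 = 1.289 mg/L
Convert: 1.289 mg/L × 1000 = 1289 µg/L

1289 µg/L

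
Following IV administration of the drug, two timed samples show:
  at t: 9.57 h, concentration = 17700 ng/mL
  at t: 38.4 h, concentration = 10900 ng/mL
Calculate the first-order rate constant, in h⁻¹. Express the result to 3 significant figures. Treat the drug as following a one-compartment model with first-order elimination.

0.0168 h⁻¹

k = ln(C₁/C₂) / (t₂ − t₁) = ln(17700/10900) / (38.4 − 9.57)
  = 0.4848 / 28.83 = 0.01682 h⁻¹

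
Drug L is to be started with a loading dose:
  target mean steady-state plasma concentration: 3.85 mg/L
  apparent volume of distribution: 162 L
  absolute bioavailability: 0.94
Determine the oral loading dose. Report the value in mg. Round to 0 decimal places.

664 mg

LD = Css × Vd / F = 3.85 × 162 / 0.94 = 663.5 mg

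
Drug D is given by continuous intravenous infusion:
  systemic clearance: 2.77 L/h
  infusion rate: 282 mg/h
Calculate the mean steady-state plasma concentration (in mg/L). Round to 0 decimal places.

102 mg/L

At steady state Css = R₀ / CL = 282 / 2.770 = 101.8 mg/L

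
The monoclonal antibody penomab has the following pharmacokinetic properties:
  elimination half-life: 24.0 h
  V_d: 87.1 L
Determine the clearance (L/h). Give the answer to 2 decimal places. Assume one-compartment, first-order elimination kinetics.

k = ln2 / t½ = 0.693147 / 24.0 = 0.02888 h⁻¹
CL = k × Vd = 0.02888 × 87.1 = 2.515 L/h

2.52 L/h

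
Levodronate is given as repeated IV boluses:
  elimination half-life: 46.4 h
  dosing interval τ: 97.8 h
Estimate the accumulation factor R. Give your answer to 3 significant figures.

1.30

k = ln2 / t½ = 0.693147 / 46.4 = 0.01494 h⁻¹
e^(−kτ) = e^(−0.01494 × 97.8) = 0.2320
Accumulation ratio R = 1 / (1 − e^(−kτ)) = 1 / (1 − 0.2320) = 1.302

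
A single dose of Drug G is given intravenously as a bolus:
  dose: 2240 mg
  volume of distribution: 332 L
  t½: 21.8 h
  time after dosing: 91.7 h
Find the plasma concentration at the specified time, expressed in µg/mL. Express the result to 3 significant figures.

0.365 µg/mL

C₀ = Dose / Vd = 2240 / 332 = 6.747 mg/L
k = ln2 / t½ = 0.693147 / 21.8 = 0.03180 h⁻¹
C = C₀ · e^(−k·t) = 6.747 × e^(−0.03180 × 91.7)
  = 6.747 × 0.05415 = 0.3654 mg/L
(0.3654 mg/L = 0.3654 µg/mL)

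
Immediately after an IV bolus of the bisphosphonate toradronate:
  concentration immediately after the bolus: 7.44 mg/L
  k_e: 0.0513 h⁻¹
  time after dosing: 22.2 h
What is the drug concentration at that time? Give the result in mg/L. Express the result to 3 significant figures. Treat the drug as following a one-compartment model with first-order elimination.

C = C₀ · e^(−k·t) = 7.440 × e^(−0.05130 × 22.2)
  = 7.440 × 0.3202 = 2.382 mg/L

2.38 mg/L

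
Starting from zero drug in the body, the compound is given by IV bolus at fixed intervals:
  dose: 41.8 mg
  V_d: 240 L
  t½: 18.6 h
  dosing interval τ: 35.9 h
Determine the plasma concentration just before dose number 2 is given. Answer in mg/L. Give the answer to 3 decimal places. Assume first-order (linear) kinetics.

0.046 mg/L

C₀ per dose = Dose / Vd = 41.8 / 240 = 0.1742 mg/L
k = ln2 / t½ = 0.693147 / 18.6 = 0.03727 h⁻¹
Fraction remaining after one interval: r = e^(−kτ) = e^(−0.03727 × 35.9) = 0.2624
Before dose 2, 1 dose has been given (aged 1τ).
C_trough = C₀ × r = 0.1742 × 0.2624 = 0.04571 mg/L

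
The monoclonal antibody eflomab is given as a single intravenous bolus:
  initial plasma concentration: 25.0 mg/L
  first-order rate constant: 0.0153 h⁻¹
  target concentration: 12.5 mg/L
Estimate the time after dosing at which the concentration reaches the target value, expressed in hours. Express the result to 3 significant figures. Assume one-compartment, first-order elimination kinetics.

45.3 h

t = ln(C₀ / C) / k = ln(25.00 / 12.5) / 0.01530
  = ln(2.000) / 0.01530 = 0.6931 / 0.01530 = 45.30 h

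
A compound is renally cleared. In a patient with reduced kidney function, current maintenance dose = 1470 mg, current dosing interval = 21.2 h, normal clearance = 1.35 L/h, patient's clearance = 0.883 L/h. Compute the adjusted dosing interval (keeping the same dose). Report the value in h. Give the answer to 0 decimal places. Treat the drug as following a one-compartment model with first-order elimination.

32 h

To keep the same average steady-state level, dosing rate must scale with clearance.
CL ratio = 0.883 / 1.35 = 0.6541
New interval (same dose) = 21.2 / 0.6541 = 32.41 h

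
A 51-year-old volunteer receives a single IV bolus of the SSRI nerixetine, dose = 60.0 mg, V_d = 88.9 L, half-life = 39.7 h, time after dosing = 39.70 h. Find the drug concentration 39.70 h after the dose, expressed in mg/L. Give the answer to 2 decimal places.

C₀ = Dose / Vd = 60.00 / 88.9 = 0.6749 mg/L
k = ln2 / t½ = 0.693147 / 39.7 = 0.01746 h⁻¹
t / t½ = 39.70 / 39.7 = 1 half-lives
C = C₀ × (1/2)^1 = 0.6749 × 0.5000 = 0.3375 mg/L

0.34 mg/L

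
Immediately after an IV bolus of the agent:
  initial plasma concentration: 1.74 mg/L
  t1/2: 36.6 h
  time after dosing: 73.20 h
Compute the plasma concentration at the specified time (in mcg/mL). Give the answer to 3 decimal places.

0.435 mcg/mL

k = ln2 / t½ = 0.693147 / 36.6 = 0.01894 h⁻¹
t / t½ = 73.20 / 36.6 = 2 half-lives
C = C₀ × (1/2)^2 = 1.740 × 0.2500 = 0.4350 mg/L
(0.4350 mg/L = 0.4350 mcg/mL)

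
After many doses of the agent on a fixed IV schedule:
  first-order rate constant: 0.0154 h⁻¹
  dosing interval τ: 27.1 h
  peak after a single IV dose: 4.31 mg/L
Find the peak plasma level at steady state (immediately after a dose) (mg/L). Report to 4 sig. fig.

e^(−kτ) = e^(−0.01540 × 27.1) = 0.6588
Accumulation ratio R = 1 / (1 − e^(−kτ)) = 1 / (1 − 0.6588) = 2.931
Steady-state peak = C₀ × R = 4.31 × 2.931 = 12.63 mg/L

12.63 mg/L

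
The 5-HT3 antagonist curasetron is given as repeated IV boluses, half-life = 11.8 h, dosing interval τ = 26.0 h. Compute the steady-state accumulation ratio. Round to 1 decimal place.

k = ln2 / t½ = 0.693147 / 11.8 = 0.05874 h⁻¹
e^(−kτ) = e^(−0.05874 × 26.0) = 0.2171
Accumulation ratio R = 1 / (1 − e^(−kτ)) = 1 / (1 − 0.2171) = 1.277

1.3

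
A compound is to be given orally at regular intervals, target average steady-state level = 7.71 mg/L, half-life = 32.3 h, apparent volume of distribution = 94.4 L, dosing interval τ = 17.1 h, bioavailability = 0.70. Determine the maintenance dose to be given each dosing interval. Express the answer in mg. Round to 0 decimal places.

382 mg

k = ln2 / t½ = 0.693147 / 32.3 = 0.02146 h⁻¹
CL = k × Vd = 0.02146 × 94.4 = 2.026 L/h
At steady state, F × (Dose/τ) = Css × CL.
Dose = Css × CL × τ / F = 7.71 × 2.026 × 17.1 / 0.70 = 381.6 mg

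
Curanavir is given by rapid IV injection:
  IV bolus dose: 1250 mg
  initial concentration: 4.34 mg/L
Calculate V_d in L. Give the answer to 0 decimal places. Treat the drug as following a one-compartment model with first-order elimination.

288 L

Vd = Dose / C₀ = 1250 / 4.34 = 288.0 L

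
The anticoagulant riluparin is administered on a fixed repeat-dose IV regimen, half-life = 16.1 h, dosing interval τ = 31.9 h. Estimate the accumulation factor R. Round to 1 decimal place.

k = ln2 / t½ = 0.693147 / 16.1 = 0.04305 h⁻¹
e^(−kτ) = e^(−0.04305 × 31.9) = 0.2533
Accumulation ratio R = 1 / (1 − e^(−kτ)) = 1 / (1 − 0.2533) = 1.339

1.3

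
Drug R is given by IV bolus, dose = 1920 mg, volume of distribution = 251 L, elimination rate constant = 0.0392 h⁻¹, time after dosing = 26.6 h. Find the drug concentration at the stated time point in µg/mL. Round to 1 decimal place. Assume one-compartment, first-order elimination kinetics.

2.7 µg/mL

C₀ = Dose / Vd = 1920 / 251 = 7.649 mg/L
C = C₀ · e^(−k·t) = 7.649 × e^(−0.03920 × 26.6)
  = 7.649 × 0.3525 = 2.696 mg/L
(2.696 mg/L = 2.696 µg/mL)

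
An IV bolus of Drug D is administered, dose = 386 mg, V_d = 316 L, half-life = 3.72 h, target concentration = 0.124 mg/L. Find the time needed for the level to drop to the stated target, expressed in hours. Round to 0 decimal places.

C₀ = Dose / Vd = 386.0 / 316 = 1.222 mg/L
k = ln2 / t½ = 0.693147 / 3.72 = 0.1863 h⁻¹
t = ln(C₀ / C) / k = ln(1.222 / 0.124) / 0.1863
  = ln(9.855) / 0.1863 = 2.288 / 0.1863 = 12.28 h

12 h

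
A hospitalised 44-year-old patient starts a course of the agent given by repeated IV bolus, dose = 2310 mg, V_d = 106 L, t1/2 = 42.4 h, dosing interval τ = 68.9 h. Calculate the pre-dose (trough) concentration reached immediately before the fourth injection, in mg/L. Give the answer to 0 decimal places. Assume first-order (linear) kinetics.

10 mg/L

C₀ per dose = Dose / Vd = 2310 / 106 = 21.79 mg/L
k = ln2 / t½ = 0.693147 / 42.4 = 0.01635 h⁻¹
Fraction remaining after one interval: r = e^(−kτ) = e^(−0.01635 × 68.9) = 0.3242
Before dose 4, 3 doses have been given (aged 1τ, 2τ, 3τ).
C_trough = C₀ × (r + r² + … + r^3) = C₀ × r(1−r^3)/(1−r)
        = 21.79 × 0.3242 × (1 − 0.03408) / (1 − 0.3242) = 10.10 mg/L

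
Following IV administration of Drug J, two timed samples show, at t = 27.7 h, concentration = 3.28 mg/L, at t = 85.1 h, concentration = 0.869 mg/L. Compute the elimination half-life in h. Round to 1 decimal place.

30.0 h

k = ln(C₁/C₂) / (t₂ − t₁) = ln(3.28/0.869) / (85.1 − 27.7)
  = 1.328 / 57.40 = 0.02314 h⁻¹
t½ = ln2 / k = 0.693147 / 0.02314 = 29.95 h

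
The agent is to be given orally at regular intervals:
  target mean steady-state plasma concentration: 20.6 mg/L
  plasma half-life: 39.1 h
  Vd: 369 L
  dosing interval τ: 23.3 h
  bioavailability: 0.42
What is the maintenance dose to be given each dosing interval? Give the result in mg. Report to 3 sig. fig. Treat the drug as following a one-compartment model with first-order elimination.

k = ln2 / t½ = 0.693147 / 39.1 = 0.01773 h⁻¹
CL = k × Vd = 0.01773 × 369 = 6.542 L/h
At steady state, F × (Dose/τ) = Css × CL.
Dose = Css × CL × τ / F = 20.6 × 6.542 × 23.3 / 0.42 = 7476 mg

7480 mg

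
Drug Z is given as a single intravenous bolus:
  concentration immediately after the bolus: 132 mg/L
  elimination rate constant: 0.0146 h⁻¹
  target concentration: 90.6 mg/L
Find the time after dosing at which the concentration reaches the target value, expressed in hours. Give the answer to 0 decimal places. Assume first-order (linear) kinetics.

t = ln(C₀ / C) / k = ln(132.0 / 90.6) / 0.01460
  = ln(1.457) / 0.01460 = 0.3764 / 0.01460 = 25.78 h

26 h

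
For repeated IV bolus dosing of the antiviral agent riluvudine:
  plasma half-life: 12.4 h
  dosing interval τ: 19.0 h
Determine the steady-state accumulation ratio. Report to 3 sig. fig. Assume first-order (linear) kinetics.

k = ln2 / t½ = 0.693147 / 12.4 = 0.05590 h⁻¹
e^(−kτ) = e^(−0.05590 × 19.0) = 0.3457
Accumulation ratio R = 1 / (1 − e^(−kτ)) = 1 / (1 − 0.3457) = 1.528

1.53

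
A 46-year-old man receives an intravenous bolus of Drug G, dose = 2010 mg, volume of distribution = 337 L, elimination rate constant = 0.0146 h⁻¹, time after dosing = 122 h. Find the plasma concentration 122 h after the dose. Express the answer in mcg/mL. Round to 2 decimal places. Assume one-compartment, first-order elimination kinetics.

C₀ = Dose / Vd = 2010 / 337 = 5.964 mg/L
C = C₀ · e^(−k·t) = 5.964 × e^(−0.01460 × 122)
  = 5.964 × 0.1684 = 1.004 mg/L
(1.004 mg/L = 1.004 mcg/mL)

1.00 mcg/mL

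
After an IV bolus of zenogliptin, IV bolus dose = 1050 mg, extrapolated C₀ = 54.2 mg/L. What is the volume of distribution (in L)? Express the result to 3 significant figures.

19.4 L

Vd = Dose / C₀ = 1050 / 54.2 = 19.37 L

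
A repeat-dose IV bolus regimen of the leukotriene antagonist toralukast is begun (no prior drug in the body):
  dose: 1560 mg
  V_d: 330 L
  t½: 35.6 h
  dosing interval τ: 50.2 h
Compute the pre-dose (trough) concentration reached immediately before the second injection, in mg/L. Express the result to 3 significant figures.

1.78 mg/L

C₀ per dose = Dose / Vd = 1560 / 330 = 4.727 mg/L
k = ln2 / t½ = 0.693147 / 35.6 = 0.01947 h⁻¹
Fraction remaining after one interval: r = e^(−kτ) = e^(−0.01947 × 50.2) = 0.3763
Before dose 2, 1 dose has been given (aged 1τ).
C_trough = C₀ × r = 4.727 × 0.3763 = 1.779 mg/L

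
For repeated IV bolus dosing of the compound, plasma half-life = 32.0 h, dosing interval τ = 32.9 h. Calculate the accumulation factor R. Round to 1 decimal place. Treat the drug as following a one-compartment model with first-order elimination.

k = ln2 / t½ = 0.693147 / 32.0 = 0.02166 h⁻¹
e^(−kτ) = e^(−0.02166 × 32.9) = 0.4904
Accumulation ratio R = 1 / (1 − e^(−kτ)) = 1 / (1 − 0.4904) = 1.962

2.0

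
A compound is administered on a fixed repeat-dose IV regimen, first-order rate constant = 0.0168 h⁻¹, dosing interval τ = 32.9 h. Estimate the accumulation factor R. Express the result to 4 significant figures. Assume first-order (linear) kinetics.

e^(−kτ) = e^(−0.01680 × 32.9) = 0.5754
Accumulation ratio R = 1 / (1 − e^(−kτ)) = 1 / (1 − 0.5754) = 2.355

2.355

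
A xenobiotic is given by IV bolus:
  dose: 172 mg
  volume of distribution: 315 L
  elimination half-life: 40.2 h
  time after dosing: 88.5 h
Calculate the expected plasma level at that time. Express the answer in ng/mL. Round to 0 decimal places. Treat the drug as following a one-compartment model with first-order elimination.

119 ng/mL

C₀ = Dose / Vd = 172.0 / 315 = 0.5460 mg/L
k = ln2 / t½ = 0.693147 / 40.2 = 0.01724 h⁻¹
C = C₀ · e^(−k·t) = 0.5460 × e^(−0.01724 × 88.5)
  = 0.5460 × 0.2175 = 0.1188 mg/L
Convert: 0.1188 mg/L × 1000 = 118.8 ng/mL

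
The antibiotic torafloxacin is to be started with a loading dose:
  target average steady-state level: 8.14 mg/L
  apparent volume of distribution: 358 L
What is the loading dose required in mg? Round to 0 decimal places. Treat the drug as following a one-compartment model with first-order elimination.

LD = Css × Vd = 8.14 × 358 = 2914 mg

2914 mg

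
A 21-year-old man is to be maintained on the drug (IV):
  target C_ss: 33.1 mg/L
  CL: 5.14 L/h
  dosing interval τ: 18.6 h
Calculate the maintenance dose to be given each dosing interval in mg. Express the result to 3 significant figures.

At steady state, Dose/τ = Css × CL.
Dose = Css × CL × τ = 33.1 × 5.140 × 18.6 = 3164 mg

3160 mg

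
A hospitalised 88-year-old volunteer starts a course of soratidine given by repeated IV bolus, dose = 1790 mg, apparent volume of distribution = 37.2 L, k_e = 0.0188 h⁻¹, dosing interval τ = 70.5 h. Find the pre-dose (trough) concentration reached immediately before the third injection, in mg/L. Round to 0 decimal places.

C₀ per dose = Dose / Vd = 1790 / 37.2 = 48.12 mg/L
Fraction remaining after one interval: r = e^(−kτ) = e^(−0.01880 × 70.5) = 0.2657
Before dose 3, 2 doses have been given (aged 1τ, 2τ).
C_trough = C₀ × (r + r²) = 48.12 × (0.2657 + 0.07060) = 16.18 mg/L

16 mg/L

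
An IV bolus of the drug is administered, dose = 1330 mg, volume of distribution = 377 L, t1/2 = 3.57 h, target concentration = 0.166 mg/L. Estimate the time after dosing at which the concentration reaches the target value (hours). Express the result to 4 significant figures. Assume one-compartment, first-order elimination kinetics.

15.74 h

C₀ = Dose / Vd = 1330 / 377 = 3.528 mg/L
k = ln2 / t½ = 0.693147 / 3.57 = 0.1942 h⁻¹
t = ln(C₀ / C) / k = ln(3.528 / 0.166) / 0.1942
  = ln(21.25) / 0.1942 = 3.056 / 0.1942 = 15.74 h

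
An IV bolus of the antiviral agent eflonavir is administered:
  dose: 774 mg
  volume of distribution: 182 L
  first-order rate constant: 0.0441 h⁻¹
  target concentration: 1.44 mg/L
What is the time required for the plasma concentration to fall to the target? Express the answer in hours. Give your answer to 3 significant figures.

24.6 h

C₀ = Dose / Vd = 774.0 / 182 = 4.253 mg/L
t = ln(C₀ / C) / k = ln(4.253 / 1.44) / 0.04410
  = ln(2.953) / 0.04410 = 1.083 / 0.04410 = 24.56 h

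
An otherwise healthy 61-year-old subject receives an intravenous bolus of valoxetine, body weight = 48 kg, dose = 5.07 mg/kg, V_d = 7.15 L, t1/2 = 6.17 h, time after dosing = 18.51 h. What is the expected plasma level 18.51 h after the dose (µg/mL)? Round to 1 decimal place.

4.3 µg/mL

Total dose = 5.07 × 48 = 243.4 mg
C₀ = Dose / Vd = 243.4 / 7.15 = 34.04 mg/L
k = ln2 / t½ = 0.693147 / 6.17 = 0.1123 h⁻¹
t / t½ = 18.51 / 6.17 = 3 half-lives
C = C₀ × (1/2)^3 = 34.04 × 0.1250 = 4.255 mg/L
(4.255 mg/L = 4.255 µg/mL)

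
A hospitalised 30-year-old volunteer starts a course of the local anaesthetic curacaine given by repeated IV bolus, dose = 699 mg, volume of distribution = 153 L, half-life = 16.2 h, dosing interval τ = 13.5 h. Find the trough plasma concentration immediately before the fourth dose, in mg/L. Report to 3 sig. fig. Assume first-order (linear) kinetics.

C₀ per dose = Dose / Vd = 699 / 153 = 4.569 mg/L
k = ln2 / t½ = 0.693147 / 16.2 = 0.04279 h⁻¹
Fraction remaining after one interval: r = e^(−kτ) = e^(−0.04279 × 13.5) = 0.5612
Before dose 4, 3 doses have been given (aged 1τ, 2τ, 3τ).
C_trough = C₀ × (r + r² + … + r^3) = C₀ × r(1−r^3)/(1−r)
        = 4.569 × 0.5612 × (1 − 0.1767) / (1 − 0.5612) = 4.811 mg/L

4.81 mg/L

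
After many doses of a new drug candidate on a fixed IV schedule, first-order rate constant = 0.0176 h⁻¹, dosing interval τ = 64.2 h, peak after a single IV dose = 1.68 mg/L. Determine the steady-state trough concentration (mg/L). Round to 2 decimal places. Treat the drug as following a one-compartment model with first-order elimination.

e^(−kτ) = e^(−0.01760 × 64.2) = 0.3231
Accumulation ratio R = 1 / (1 − e^(−kτ)) = 1 / (1 − 0.3231) = 1.477
Steady-state trough = C₀ × R × e^(−kτ) = 1.68 × 1.477 × 0.3231 = 0.8017 mg/L

0.80 mg/L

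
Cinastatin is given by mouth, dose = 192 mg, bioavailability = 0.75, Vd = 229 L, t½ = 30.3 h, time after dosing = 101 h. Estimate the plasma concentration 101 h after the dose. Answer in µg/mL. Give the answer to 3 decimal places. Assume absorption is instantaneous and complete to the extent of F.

Amount reaching circulation = F × Dose = 0.75 × 192.0 = 144.0 mg
C₀ = F·Dose / Vd = 144.0 / 229 = 0.6288 mg/L
k = ln2 / t½ = 0.693147 / 30.3 = 0.02288 h⁻¹
C = C₀ · e^(−k·t) = 0.6288 × e^(−0.02288 × 101)
  = 0.6288 × 0.09917 = 0.06236 mg/L
(0.06236 mg/L = 0.06236 µg/mL)

0.062 µg/mL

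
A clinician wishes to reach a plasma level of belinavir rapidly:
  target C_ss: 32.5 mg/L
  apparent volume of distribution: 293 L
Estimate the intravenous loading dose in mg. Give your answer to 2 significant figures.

LD = Css × Vd = 32.5 × 293 = 9523 mg

9500 mg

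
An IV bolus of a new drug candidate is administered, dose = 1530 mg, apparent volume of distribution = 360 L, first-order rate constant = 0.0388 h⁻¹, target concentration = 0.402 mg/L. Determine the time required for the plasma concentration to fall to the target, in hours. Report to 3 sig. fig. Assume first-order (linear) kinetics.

60.8 h

C₀ = Dose / Vd = 1530 / 360 = 4.250 mg/L
t = ln(C₀ / C) / k = ln(4.250 / 0.402) / 0.03880
  = ln(10.57) / 0.03880 = 2.358 / 0.03880 = 60.77 h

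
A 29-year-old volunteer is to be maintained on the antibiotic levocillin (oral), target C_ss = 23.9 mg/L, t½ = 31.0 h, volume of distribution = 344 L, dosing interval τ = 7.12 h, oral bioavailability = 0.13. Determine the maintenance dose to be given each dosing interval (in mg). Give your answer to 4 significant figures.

10070 mg

k = ln2 / t½ = 0.693147 / 31.0 = 0.02236 h⁻¹
CL = k × Vd = 0.02236 × 344 = 7.692 L/h
At steady state, F × (Dose/τ) = Css × CL.
Dose = Css × CL × τ / F = 23.9 × 7.692 × 7.12 / 0.13 = 10070 mg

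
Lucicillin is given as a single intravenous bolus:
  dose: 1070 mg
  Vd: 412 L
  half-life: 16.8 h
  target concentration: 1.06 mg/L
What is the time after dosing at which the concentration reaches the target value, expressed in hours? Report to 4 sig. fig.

21.72 h

C₀ = Dose / Vd = 1070 / 412 = 2.597 mg/L
k = ln2 / t½ = 0.693147 / 16.8 = 0.04126 h⁻¹
t = ln(C₀ / C) / k = ln(2.597 / 1.06) / 0.04126
  = ln(2.450) / 0.04126 = 0.8961 / 0.04126 = 21.72 h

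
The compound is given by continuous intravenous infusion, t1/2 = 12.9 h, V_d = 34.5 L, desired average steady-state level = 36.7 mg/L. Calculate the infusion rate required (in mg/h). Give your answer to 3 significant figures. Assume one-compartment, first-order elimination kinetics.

68.0 mg/h

k = ln2 / t½ = 0.693147 / 12.9 = 0.05373 h⁻¹
CL = k × Vd = 0.05373 × 34.5 = 1.854 L/h
At steady state, infusion rate R₀ = Css × CL = 36.7 × 1.854 = 68.04 mg/h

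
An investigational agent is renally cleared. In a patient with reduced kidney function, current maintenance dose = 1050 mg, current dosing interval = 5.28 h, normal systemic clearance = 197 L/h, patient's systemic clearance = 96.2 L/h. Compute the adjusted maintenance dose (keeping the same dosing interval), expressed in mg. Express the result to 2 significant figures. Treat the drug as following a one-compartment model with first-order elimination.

510 mg

To keep the same average steady-state level, dosing rate must scale with clearance.
CL ratio = 96.2 / 197 = 0.4883
New dose (same interval) = 1050 × 0.4883 = 512.7 mg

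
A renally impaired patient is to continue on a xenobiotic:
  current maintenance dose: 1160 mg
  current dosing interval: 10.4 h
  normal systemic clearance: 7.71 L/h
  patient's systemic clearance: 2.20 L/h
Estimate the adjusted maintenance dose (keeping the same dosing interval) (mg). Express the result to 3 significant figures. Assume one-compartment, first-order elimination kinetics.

331 mg

To keep the same average steady-state level, dosing rate must scale with clearance.
CL ratio = 2.20 / 7.71 = 0.2853
New dose (same interval) = 1160 × 0.2853 = 330.9 mg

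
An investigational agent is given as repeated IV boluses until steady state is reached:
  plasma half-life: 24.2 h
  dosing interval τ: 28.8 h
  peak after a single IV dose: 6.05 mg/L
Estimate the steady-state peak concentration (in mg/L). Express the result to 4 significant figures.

k = ln2 / t½ = 0.693147 / 24.2 = 0.02864 h⁻¹
e^(−kτ) = e^(−0.02864 × 28.8) = 0.4383
Accumulation ratio R = 1 / (1 − e^(−kτ)) = 1 / (1 − 0.4383) = 1.780
Steady-state peak = C₀ × R = 6.05 × 1.780 = 10.77 mg/L

10.77 mg/L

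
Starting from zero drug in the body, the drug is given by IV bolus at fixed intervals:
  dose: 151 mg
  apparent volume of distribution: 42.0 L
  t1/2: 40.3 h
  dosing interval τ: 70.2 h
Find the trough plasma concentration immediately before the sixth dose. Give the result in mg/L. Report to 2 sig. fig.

C₀ per dose = Dose / Vd = 151 / 42.0 = 3.595 mg/L
k = ln2 / t½ = 0.693147 / 40.3 = 0.01720 h⁻¹
Fraction remaining after one interval: r = e^(−kτ) = e^(−0.01720 × 70.2) = 0.2990
Before dose 6, 5 doses have been given (aged 1τ, 2τ, 3τ, 4τ, 5τ).
C_trough = C₀ × (r + r² + … + r^5) = C₀ × r(1−r^5)/(1−r)
        = 3.595 × 0.2990 × (1 − 0.002390) / (1 − 0.2990) = 1.530 mg/L

1.5 mg/L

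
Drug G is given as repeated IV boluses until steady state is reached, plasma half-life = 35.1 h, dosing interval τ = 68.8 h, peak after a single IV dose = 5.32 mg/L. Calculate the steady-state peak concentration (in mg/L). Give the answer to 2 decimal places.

7.16 mg/L

k = ln2 / t½ = 0.693147 / 35.1 = 0.01975 h⁻¹
e^(−kτ) = e^(−0.01975 × 68.8) = 0.2570
Accumulation ratio R = 1 / (1 − e^(−kτ)) = 1 / (1 − 0.2570) = 1.346
Steady-state peak = C₀ × R = 5.32 × 1.346 = 7.161 mg/L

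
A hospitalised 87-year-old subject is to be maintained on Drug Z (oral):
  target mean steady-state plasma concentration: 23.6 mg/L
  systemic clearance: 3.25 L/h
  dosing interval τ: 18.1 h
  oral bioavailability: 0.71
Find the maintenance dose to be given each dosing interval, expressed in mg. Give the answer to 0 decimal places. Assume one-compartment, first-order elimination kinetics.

1955 mg

At steady state, F × (Dose/τ) = Css × CL.
Dose = Css × CL × τ / F = 23.6 × 3.250 × 18.1 / 0.71 = 1955 mg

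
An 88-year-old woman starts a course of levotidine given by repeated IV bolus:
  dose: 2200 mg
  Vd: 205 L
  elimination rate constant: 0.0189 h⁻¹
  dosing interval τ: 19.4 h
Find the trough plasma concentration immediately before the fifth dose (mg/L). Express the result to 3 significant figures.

C₀ per dose = Dose / Vd = 2200 / 205 = 10.73 mg/L
Fraction remaining after one interval: r = e^(−kτ) = e^(−0.01890 × 19.4) = 0.6930
Before dose 5, 4 doses have been given (aged 1τ, 2τ, 3τ, 4τ).
C_trough = C₀ × (r + r² + … + r^4) = C₀ × r(1−r^4)/(1−r)
        = 10.73 × 0.6930 × (1 − 0.2306) / (1 − 0.6930) = 18.64 mg/L

18.6 mg/L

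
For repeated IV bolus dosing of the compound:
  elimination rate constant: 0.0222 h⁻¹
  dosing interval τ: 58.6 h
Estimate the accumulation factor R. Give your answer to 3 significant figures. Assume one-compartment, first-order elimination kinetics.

e^(−kτ) = e^(−0.02220 × 58.6) = 0.2723
Accumulation ratio R = 1 / (1 − e^(−kτ)) = 1 / (1 − 0.2723) = 1.374

1.37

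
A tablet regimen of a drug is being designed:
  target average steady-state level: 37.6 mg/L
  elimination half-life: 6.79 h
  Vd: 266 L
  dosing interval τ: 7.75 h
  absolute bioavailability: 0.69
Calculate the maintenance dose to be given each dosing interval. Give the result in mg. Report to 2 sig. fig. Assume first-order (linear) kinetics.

11000 mg

k = ln2 / t½ = 0.693147 / 6.79 = 0.1021 h⁻¹
CL = k × Vd = 0.1021 × 266 = 27.16 L/h
At steady state, F × (Dose/τ) = Css × CL.
Dose = Css × CL × τ / F = 37.6 × 27.16 × 7.75 / 0.69 = 11470 mg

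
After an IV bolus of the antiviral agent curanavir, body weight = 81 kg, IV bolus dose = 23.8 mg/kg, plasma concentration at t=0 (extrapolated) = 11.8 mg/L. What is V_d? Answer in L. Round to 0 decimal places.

Dose = 23.8 × 81 = 1928 mg
Vd = Dose / C₀ = 1928 / 11.8 = 163.4 L

163 L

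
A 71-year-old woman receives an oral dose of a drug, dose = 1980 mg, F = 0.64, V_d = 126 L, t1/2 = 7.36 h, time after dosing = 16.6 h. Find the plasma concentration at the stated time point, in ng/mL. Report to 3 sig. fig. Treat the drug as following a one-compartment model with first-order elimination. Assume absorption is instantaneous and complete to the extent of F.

2110 ng/mL

Amount reaching circulation = F × Dose = 0.64 × 1980 = 1267 mg
C₀ = F·Dose / Vd = 1267 / 126 = 10.06 mg/L
k = ln2 / t½ = 0.693147 / 7.36 = 0.09418 h⁻¹
C = C₀ · e^(−k·t) = 10.06 × e^(−0.09418 × 16.6)
  = 10.06 × 0.2094 = 2.107 mg/L
Convert: 2.107 mg/L × 1000 = 2107 ng/mL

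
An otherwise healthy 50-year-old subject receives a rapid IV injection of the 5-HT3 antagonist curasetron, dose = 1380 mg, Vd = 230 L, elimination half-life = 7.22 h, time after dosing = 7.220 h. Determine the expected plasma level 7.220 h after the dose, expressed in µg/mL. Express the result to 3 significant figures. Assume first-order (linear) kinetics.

C₀ = Dose / Vd = 1380 / 230 = 6.000 mg/L
k = ln2 / t½ = 0.693147 / 7.22 = 0.09600 h⁻¹
t / t½ = 7.220 / 7.22 = 1 half-lives
C = C₀ × (1/2)^1 = 6.000 × 0.5000 = 3.000 mg/L
(3.000 mg/L = 3.000 µg/mL)

3.00 µg/mL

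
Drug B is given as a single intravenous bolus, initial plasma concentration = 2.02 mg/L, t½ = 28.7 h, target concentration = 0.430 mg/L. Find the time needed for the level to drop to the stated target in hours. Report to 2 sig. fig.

64 h

k = ln2 / t½ = 0.693147 / 28.7 = 0.02415 h⁻¹
t = ln(C₀ / C) / k = ln(2.020 / 0.430) / 0.02415
  = ln(4.698) / 0.02415 = 1.547 / 0.02415 = 64.06 h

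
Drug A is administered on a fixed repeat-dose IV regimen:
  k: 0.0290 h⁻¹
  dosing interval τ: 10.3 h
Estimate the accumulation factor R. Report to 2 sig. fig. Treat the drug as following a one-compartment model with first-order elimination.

e^(−kτ) = e^(−0.02900 × 10.3) = 0.7418
Accumulation ratio R = 1 / (1 − e^(−kτ)) = 1 / (1 − 0.7418) = 3.873

3.9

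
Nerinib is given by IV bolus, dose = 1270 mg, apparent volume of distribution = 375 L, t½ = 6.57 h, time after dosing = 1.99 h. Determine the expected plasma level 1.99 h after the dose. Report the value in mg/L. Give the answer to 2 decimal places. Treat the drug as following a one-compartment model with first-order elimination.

C₀ = Dose / Vd = 1270 / 375 = 3.387 mg/L
k = ln2 / t½ = 0.693147 / 6.57 = 0.1055 h⁻¹
C = C₀ · e^(−k·t) = 3.387 × e^(−0.1055 × 1.99)
  = 3.387 × 0.8106 = 2.746 mg/L

2.75 mg/L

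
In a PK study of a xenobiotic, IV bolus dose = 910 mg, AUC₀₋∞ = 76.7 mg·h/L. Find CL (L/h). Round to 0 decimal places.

12 L/h

CL = Dose / AUC = 910 / 76.7 = 11.86 L/h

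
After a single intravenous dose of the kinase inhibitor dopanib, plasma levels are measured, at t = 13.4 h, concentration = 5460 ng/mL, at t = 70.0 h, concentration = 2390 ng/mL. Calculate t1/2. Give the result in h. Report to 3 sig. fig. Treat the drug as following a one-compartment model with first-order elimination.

47.5 h

k = ln(C₁/C₂) / (t₂ − t₁) = ln(5460/2390) / (70.0 − 13.4)
  = 0.8262 / 56.60 = 0.01460 h⁻¹
t½ = ln2 / k = 0.693147 / 0.01460 = 47.48 h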